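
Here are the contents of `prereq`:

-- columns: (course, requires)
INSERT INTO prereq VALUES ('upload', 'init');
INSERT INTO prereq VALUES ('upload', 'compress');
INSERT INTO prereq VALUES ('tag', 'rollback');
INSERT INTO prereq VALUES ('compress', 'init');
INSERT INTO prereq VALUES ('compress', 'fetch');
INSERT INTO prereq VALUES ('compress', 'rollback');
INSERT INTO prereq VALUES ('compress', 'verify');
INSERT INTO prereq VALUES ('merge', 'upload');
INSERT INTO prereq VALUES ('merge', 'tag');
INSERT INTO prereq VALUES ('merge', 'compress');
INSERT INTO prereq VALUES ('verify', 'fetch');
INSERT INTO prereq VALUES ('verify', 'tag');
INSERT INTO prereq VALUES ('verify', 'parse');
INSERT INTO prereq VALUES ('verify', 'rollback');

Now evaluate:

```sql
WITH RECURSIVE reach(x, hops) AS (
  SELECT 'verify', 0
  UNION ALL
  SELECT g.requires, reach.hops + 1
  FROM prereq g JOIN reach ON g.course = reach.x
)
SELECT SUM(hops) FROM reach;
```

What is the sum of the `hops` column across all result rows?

6

Base: (verify, hops=0).
Iteration 1: edges from {verify} -> (fetch, hops=1), (parse, hops=1), (rollback, hops=1), (tag, hops=1).
Iteration 2: edges from {fetch,parse,rollback,tag} -> (rollback, hops=2).
Iteration 3: no outgoing edges from {rollback}; recursion stops.
SUM(hops) = 0 + 1 + 1 + 1 + 1 + 2 = 6.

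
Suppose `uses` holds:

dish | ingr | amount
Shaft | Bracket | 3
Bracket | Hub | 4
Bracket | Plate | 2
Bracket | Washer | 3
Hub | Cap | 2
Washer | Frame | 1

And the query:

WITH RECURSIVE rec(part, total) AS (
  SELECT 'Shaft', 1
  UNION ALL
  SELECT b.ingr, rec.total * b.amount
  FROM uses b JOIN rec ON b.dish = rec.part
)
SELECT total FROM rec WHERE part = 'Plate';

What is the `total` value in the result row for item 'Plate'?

Base: (Shaft, total=1).
Iteration 1: components of {Shaft} -> Bracket = 1*3 = 3.
Iteration 2: components of {Bracket} -> Hub = 3*4 = 12, Plate = 3*2 = 6, Washer = 3*3 = 9.
Iteration 3: components of {Hub,Plate,Washer} -> Cap = 12*2 = 24, Frame = 9*1 = 9.
Iteration 4: no further components; recursion stops.

6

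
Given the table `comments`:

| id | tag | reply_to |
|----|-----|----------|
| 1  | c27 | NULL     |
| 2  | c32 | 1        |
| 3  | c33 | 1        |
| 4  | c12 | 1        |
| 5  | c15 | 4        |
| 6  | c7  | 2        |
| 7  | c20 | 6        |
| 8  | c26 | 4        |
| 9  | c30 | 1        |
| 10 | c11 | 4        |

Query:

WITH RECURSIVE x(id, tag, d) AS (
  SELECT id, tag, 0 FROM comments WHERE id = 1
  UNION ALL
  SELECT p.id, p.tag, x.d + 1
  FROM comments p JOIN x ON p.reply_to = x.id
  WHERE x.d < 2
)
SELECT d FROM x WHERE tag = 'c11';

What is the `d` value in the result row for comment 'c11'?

Base: id=1 (c27) at d 0.
Iteration 1: rows with reply_to in {1} -> c32 (id 2, d 1), c33 (id 3, d 1), c12 (id 4, d 1), c30 (id 9, d 1).
Iteration 2: rows with reply_to in {2,3,4,9} -> c15 (id 5, d 2), c7 (id 6, d 2), c26 (id 8, d 2), c11 (id 10, d 2).
Iteration 3: d < 2 fails for all current rows; recursion stops.

2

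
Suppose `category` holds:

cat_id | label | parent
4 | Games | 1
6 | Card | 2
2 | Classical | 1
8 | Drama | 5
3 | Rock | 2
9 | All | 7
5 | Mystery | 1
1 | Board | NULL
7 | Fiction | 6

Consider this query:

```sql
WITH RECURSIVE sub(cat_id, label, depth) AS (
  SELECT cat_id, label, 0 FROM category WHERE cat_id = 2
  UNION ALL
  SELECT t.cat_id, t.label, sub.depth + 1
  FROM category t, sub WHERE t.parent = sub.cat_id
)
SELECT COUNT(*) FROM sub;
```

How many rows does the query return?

5

Base: cat_id=2 (Classical) at depth 0.
Iteration 1: rows with parent in {2} -> Rock (id 3, depth 1), Card (id 6, depth 1).
Iteration 2: rows with parent in {3,6} -> Fiction (id 7, depth 2).
Iteration 3: rows with parent in {7} -> All (id 9, depth 3).
Iteration 4: no rows with parent in {9}; recursion stops.
Total rows emitted: 5.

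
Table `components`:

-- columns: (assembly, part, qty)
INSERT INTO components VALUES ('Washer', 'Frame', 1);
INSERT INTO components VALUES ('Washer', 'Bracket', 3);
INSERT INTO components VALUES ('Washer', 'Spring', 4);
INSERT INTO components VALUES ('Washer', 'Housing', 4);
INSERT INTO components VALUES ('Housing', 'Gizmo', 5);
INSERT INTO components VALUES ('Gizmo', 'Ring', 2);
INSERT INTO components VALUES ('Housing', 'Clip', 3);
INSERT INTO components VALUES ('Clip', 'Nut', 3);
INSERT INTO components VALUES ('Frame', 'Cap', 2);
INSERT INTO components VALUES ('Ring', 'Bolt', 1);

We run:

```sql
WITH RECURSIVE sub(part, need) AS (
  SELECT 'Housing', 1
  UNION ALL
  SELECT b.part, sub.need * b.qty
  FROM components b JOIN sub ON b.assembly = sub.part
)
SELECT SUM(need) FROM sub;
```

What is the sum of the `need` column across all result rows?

38

Base: (Housing, need=1).
Iteration 1: components of {Housing} -> Clip = 1*3 = 3, Gizmo = 1*5 = 5.
Iteration 2: components of {Clip,Gizmo} -> Nut = 3*3 = 9, Ring = 5*2 = 10.
Iteration 3: components of {Nut,Ring} -> Bolt = 10*1 = 10.
Iteration 4: no further components; recursion stops.
SUM(need) = 1 + 5 + 3 + 10 + 9 + 10 = 38.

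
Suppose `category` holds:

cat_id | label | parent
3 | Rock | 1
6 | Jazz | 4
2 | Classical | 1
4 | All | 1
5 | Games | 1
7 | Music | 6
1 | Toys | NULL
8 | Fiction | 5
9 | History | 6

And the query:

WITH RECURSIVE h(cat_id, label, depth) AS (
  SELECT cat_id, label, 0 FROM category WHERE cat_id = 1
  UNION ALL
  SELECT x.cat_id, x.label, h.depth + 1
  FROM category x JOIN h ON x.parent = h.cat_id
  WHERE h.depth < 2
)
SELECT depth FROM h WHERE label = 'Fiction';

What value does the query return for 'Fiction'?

Base: cat_id=1 (Toys) at depth 0.
Iteration 1: rows with parent in {1} -> Classical (id 2, depth 1), Rock (id 3, depth 1), All (id 4, depth 1), Games (id 5, depth 1).
Iteration 2: rows with parent in {2,3,4,5} -> Jazz (id 6, depth 2), Fiction (id 8, depth 2).
Iteration 3: depth < 2 fails for all current rows; recursion stops.

2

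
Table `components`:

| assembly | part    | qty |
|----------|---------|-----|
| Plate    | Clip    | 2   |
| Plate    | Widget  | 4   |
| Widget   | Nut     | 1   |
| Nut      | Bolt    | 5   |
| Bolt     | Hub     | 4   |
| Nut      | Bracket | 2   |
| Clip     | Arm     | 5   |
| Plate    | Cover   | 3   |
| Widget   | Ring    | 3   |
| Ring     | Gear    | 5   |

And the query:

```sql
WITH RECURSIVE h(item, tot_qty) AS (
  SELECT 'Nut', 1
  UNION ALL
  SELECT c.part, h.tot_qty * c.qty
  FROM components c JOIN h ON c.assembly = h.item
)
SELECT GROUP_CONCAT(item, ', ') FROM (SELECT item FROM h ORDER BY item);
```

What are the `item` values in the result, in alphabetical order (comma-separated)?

Bolt, Bracket, Hub, Nut

Base: (Nut, tot_qty=1).
Iteration 1: components of {Nut} -> Bolt = 1*5 = 5, Bracket = 1*2 = 2.
Iteration 2: components of {Bolt,Bracket} -> Hub = 5*4 = 20.
Iteration 3: no further components; recursion stops.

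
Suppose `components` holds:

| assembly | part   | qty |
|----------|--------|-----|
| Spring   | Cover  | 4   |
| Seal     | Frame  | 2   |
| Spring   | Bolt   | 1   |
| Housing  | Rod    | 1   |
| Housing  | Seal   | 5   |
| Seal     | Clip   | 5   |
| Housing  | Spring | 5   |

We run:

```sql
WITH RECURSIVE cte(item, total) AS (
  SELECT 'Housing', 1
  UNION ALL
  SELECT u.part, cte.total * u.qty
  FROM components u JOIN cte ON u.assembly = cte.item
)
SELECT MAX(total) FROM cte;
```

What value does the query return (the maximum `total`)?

Base: (Housing, total=1).
Iteration 1: components of {Housing} -> Rod = 1*1 = 1, Seal = 1*5 = 5, Spring = 1*5 = 5.
Iteration 2: components of {Rod,Seal,Spring} -> Bolt = 5*1 = 5, Clip = 5*5 = 25, Cover = 5*4 = 20, Frame = 5*2 = 10.
Iteration 3: no further components; recursion stops.
total values: 1, 5, 1, 5, 5, 20, 10, 25; the maximum is 25.

25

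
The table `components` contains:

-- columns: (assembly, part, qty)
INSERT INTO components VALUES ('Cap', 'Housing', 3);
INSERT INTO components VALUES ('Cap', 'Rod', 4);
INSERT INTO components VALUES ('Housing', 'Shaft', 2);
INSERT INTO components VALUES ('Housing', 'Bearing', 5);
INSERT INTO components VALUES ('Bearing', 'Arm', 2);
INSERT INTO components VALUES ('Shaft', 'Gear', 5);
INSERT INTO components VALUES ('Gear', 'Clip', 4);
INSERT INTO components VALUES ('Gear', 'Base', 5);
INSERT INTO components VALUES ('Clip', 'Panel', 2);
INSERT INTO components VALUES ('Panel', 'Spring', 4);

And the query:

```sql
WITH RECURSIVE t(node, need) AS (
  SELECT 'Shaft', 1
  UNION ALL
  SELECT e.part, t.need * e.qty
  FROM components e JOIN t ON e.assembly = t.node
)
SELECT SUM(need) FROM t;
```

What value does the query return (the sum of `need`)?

Base: (Shaft, need=1).
Iteration 1: components of {Shaft} -> Gear = 1*5 = 5.
Iteration 2: components of {Gear} -> Base = 5*5 = 25, Clip = 5*4 = 20.
Iteration 3: components of {Base,Clip} -> Panel = 20*2 = 40.
Iteration 4: components of {Panel} -> Spring = 40*4 = 160.
Iteration 5: no further components; recursion stops.
SUM(need) = 1 + 5 + 20 + 25 + 40 + 160 = 251.

251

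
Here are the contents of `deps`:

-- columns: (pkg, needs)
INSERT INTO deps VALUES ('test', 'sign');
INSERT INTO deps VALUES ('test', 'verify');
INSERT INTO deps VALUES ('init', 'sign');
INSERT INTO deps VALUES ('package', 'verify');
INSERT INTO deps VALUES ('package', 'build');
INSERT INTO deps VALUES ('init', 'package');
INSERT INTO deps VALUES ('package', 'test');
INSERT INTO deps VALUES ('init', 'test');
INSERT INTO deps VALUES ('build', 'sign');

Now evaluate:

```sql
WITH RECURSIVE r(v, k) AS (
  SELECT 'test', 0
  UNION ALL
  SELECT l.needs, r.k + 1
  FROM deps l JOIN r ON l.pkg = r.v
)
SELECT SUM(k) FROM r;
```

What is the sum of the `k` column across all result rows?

Base: (test, k=0).
Iteration 1: edges from {test} -> (sign, k=1), (verify, k=1).
Iteration 2: no outgoing edges from {sign,verify}; recursion stops.
SUM(k) = 0 + 1 + 1 = 2.

2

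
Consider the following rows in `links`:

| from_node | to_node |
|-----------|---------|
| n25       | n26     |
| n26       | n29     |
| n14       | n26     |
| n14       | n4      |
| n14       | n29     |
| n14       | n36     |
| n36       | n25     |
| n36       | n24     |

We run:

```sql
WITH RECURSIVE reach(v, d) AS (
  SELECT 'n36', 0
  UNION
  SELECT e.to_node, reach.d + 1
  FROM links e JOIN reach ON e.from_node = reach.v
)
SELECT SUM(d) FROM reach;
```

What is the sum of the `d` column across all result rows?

7

Base: (n36, d=0).
Iteration 1: edges from {n36} -> (n24, d=1), (n25, d=1).
Iteration 2: edges from {n24,n25} -> (n26, d=2).
Iteration 3: edges from {n26} -> (n29, d=3).
Iteration 4: no outgoing edges from {n29}; recursion stops.
SUM(d) = 0 + 1 + 1 + 2 + 3 = 7.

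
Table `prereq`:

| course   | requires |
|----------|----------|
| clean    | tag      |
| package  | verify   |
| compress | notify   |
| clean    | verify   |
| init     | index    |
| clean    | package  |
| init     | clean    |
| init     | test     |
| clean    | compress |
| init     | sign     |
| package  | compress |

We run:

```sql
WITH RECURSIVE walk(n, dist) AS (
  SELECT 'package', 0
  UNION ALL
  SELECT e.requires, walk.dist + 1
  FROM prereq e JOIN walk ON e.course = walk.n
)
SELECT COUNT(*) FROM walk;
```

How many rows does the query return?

4

Base: (package, dist=0).
Iteration 1: edges from {package} -> (compress, dist=1), (verify, dist=1).
Iteration 2: edges from {compress,verify} -> (notify, dist=2).
Iteration 3: no outgoing edges from {notify}; recursion stops.
Total rows emitted: 4.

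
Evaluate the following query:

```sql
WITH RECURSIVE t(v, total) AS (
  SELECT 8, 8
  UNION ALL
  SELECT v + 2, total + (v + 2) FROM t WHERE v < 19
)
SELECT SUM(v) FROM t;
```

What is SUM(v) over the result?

Base: v=8, total=8.
Iteration 1: 8 < 19 holds -> v = 8 + 2 = 10, total = 8 + 10 = 18.
Iteration 2: 10 < 19 holds -> v = 10 + 2 = 12, total = 18 + 12 = 30.
Iteration 3: 12 < 19 holds -> v = 12 + 2 = 14, total = 30 + 14 = 44.
Iteration 4: 14 < 19 holds -> v = 14 + 2 = 16, total = 44 + 16 = 60.
Iteration 5: 16 < 19 holds -> v = 16 + 2 = 18, total = 60 + 18 = 78.
Iteration 6: 18 < 19 holds -> v = 18 + 2 = 20, total = 78 + 20 = 98.
Iteration 7: 20 < 19 fails; recursion stops.
SUM(v) = 8 + 10 + 12 + 14 + 16 + 18 + 20 = 98.

98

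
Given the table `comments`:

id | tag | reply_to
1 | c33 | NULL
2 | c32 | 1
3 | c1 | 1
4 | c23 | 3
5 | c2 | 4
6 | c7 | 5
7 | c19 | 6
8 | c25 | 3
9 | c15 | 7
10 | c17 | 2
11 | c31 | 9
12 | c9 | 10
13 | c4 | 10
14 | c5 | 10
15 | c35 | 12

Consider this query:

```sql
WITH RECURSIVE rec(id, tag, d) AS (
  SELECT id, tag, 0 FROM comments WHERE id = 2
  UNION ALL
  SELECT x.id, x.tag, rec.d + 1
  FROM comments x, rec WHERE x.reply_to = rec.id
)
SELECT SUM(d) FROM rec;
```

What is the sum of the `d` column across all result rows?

Base: id=2 (c32) at d 0.
Iteration 1: rows with reply_to in {2} -> c17 (id 10, d 1).
Iteration 2: rows with reply_to in {10} -> c9 (id 12, d 2), c4 (id 13, d 2), c5 (id 14, d 2).
Iteration 3: rows with reply_to in {12,13,14} -> c35 (id 15, d 3).
Iteration 4: no rows with reply_to in {15}; recursion stops.
SUM(d) = 0 + 1 + 2 + 2 + 2 + 3 = 10.

10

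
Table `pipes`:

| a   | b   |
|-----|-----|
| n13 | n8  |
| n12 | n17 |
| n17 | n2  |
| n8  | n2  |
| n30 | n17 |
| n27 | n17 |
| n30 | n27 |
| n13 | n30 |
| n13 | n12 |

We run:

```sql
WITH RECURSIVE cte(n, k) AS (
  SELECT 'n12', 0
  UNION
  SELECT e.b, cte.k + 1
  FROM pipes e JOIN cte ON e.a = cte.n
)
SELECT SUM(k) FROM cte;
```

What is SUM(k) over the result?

3

Base: (n12, k=0).
Iteration 1: edges from {n12} -> (n17, k=1).
Iteration 2: edges from {n17} -> (n2, k=2).
Iteration 3: no outgoing edges from {n2}; recursion stops.
SUM(k) = 0 + 1 + 2 = 3.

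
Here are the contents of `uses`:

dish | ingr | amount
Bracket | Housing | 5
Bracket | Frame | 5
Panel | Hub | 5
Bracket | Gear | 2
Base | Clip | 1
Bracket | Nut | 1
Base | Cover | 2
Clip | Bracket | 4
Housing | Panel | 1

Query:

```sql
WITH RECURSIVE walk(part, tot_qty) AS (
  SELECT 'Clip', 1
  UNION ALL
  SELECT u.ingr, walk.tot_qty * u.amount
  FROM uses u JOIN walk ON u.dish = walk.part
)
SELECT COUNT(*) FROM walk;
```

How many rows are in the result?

Base: (Clip, tot_qty=1).
Iteration 1: components of {Clip} -> Bracket = 1*4 = 4.
Iteration 2: components of {Bracket} -> Frame = 4*5 = 20, Gear = 4*2 = 8, Housing = 4*5 = 20, Nut = 4*1 = 4.
Iteration 3: components of {Frame,Gear,Housing,Nut} -> Panel = 20*1 = 20.
Iteration 4: components of {Panel} -> Hub = 20*5 = 100.
Iteration 5: no further components; recursion stops.
Total rows emitted: 8.

8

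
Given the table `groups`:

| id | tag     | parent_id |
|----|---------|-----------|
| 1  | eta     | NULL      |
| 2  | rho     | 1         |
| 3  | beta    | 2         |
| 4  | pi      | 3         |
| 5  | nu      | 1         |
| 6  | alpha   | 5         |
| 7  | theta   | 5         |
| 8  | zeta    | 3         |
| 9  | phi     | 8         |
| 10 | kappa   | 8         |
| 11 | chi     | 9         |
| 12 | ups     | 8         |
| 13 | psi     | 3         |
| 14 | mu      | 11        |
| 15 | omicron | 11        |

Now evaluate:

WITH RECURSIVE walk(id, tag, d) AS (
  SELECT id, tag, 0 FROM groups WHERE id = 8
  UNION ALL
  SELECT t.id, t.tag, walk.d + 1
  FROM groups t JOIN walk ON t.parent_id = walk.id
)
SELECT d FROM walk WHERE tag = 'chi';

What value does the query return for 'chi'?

2

Base: id=8 (zeta) at d 0.
Iteration 1: rows with parent_id in {8} -> phi (id 9, d 1), kappa (id 10, d 1), ups (id 12, d 1).
Iteration 2: rows with parent_id in {9,10,12} -> chi (id 11, d 2).
Iteration 3: rows with parent_id in {11} -> mu (id 14, d 3), omicron (id 15, d 3).
Iteration 4: no rows with parent_id in {14,15}; recursion stops.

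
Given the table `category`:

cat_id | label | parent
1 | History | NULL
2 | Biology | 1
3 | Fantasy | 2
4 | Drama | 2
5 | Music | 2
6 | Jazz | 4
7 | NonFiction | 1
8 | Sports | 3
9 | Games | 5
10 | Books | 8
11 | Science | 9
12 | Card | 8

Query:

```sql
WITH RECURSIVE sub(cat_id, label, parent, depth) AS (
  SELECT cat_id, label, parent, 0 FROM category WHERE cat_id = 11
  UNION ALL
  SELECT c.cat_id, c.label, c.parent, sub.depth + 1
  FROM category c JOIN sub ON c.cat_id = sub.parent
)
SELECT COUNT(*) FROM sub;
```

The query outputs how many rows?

5

Base: cat_id=11 (Science), parent=9, depth 0.
Iteration 1: join on cat_id=9 -> Games (id 9, parent=5, depth 1).
Iteration 2: join on cat_id=5 -> Music (id 5, parent=2, depth 2).
Iteration 3: join on cat_id=2 -> Biology (id 2, parent=1, depth 3).
Iteration 4: join on cat_id=1 -> History (id 1, parent=NULL, depth 4).
Iteration 5: parent is NULL; no match; recursion stops.
Total rows emitted: 5.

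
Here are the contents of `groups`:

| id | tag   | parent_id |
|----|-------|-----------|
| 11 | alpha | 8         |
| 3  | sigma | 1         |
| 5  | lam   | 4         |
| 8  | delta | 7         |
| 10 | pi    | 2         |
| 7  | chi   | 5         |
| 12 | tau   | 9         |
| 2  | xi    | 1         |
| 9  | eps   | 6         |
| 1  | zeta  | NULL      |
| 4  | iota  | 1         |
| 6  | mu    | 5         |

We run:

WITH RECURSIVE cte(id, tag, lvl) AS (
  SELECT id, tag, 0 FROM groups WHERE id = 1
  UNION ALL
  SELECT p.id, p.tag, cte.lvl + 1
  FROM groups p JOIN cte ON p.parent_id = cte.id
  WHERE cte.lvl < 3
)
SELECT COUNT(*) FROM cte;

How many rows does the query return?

8

Base: id=1 (zeta) at lvl 0.
Iteration 1: rows with parent_id in {1} -> xi (id 2, lvl 1), sigma (id 3, lvl 1), iota (id 4, lvl 1).
Iteration 2: rows with parent_id in {2,3,4} -> lam (id 5, lvl 2), pi (id 10, lvl 2).
Iteration 3: rows with parent_id in {5,10} -> mu (id 6, lvl 3), chi (id 7, lvl 3).
Iteration 4: lvl < 3 fails for all current rows; recursion stops.
Total rows emitted: 8.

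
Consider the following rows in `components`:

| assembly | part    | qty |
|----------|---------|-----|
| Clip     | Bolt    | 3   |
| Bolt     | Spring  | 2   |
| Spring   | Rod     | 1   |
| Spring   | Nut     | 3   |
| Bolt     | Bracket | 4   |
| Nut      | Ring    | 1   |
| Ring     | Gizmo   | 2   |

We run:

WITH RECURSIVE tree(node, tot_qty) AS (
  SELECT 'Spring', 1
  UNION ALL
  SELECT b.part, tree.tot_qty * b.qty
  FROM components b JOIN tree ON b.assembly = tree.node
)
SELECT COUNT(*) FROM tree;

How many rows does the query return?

Base: (Spring, tot_qty=1).
Iteration 1: components of {Spring} -> Nut = 1*3 = 3, Rod = 1*1 = 1.
Iteration 2: components of {Nut,Rod} -> Ring = 3*1 = 3.
Iteration 3: components of {Ring} -> Gizmo = 3*2 = 6.
Iteration 4: no further components; recursion stops.
Total rows emitted: 5.

5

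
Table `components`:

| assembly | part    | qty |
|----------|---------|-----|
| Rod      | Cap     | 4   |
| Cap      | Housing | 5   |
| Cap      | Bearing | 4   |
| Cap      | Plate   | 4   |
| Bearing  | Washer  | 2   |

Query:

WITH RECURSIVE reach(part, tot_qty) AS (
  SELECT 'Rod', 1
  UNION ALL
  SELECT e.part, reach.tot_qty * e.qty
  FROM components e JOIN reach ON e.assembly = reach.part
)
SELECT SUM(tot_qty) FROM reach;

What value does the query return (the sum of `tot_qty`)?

Base: (Rod, tot_qty=1).
Iteration 1: components of {Rod} -> Cap = 1*4 = 4.
Iteration 2: components of {Cap} -> Bearing = 4*4 = 16, Housing = 4*5 = 20, Plate = 4*4 = 16.
Iteration 3: components of {Bearing,Housing,Plate} -> Washer = 16*2 = 32.
Iteration 4: no further components; recursion stops.
SUM(tot_qty) = 1 + 4 + 20 + 16 + 16 + 32 = 89.

89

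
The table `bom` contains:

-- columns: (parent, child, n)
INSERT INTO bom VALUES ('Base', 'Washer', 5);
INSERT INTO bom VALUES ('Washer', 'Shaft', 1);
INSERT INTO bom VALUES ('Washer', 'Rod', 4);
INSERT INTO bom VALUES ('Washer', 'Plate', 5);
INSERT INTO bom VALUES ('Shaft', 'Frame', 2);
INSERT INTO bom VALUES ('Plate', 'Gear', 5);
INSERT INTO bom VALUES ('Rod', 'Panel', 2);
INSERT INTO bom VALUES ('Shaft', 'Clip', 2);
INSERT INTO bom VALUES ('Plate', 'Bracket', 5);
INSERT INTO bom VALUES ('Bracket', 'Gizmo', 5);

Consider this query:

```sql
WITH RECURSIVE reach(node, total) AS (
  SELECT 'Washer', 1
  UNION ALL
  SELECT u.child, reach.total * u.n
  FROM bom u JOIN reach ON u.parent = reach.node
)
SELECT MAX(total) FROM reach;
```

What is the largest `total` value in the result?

Base: (Washer, total=1).
Iteration 1: components of {Washer} -> Plate = 1*5 = 5, Rod = 1*4 = 4, Shaft = 1*1 = 1.
Iteration 2: components of {Plate,Rod,Shaft} -> Bracket = 5*5 = 25, Clip = 1*2 = 2, Frame = 1*2 = 2, Gear = 5*5 = 25, Panel = 4*2 = 8.
Iteration 3: components of {Bracket,Clip,Frame,Gear,Panel} -> Gizmo = 25*5 = 125.
Iteration 4: no further components; recursion stops.
total values: 1, 1, 4, 5, 2, 2, 8, 25, 25, 125; the maximum is 125.

125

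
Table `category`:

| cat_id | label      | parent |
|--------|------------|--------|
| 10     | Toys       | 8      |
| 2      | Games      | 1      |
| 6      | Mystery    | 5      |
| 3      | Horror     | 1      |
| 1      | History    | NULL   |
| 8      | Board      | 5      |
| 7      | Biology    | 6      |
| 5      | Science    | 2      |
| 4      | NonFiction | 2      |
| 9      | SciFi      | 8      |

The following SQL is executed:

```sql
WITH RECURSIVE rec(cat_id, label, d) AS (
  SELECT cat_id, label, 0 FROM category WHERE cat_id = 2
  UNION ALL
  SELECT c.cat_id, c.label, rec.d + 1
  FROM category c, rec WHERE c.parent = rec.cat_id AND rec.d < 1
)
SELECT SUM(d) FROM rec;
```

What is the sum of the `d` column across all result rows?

2

Base: cat_id=2 (Games) at d 0.
Iteration 1: rows with parent in {2} -> NonFiction (id 4, d 1), Science (id 5, d 1).
Iteration 2: d < 1 fails for all current rows; recursion stops.
SUM(d) = 0 + 1 + 1 = 2.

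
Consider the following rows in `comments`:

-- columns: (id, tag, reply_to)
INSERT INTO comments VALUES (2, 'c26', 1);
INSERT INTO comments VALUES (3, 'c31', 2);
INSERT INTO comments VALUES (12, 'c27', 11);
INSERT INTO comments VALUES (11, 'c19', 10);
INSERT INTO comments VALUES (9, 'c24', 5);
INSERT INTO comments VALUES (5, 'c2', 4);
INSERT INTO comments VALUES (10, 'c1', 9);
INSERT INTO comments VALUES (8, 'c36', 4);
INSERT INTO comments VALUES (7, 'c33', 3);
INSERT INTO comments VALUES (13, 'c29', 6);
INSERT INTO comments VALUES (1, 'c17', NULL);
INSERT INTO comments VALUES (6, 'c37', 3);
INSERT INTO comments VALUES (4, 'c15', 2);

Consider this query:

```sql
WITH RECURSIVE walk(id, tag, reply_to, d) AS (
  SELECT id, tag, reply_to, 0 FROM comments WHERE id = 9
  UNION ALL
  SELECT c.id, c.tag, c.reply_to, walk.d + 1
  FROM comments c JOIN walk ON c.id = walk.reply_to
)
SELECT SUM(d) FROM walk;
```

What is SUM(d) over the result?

Base: id=9 (c24), reply_to=5, d 0.
Iteration 1: join on id=5 -> c2 (id 5, reply_to=4, d 1).
Iteration 2: join on id=4 -> c15 (id 4, reply_to=2, d 2).
Iteration 3: join on id=2 -> c26 (id 2, reply_to=1, d 3).
Iteration 4: join on id=1 -> c17 (id 1, reply_to=NULL, d 4).
Iteration 5: reply_to is NULL; no match; recursion stops.
SUM(d) = 0 + 1 + 2 + 3 + 4 = 10.

10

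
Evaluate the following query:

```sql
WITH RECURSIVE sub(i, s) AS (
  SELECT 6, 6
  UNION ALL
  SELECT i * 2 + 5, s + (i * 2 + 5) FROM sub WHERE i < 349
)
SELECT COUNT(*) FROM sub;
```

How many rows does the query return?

7

Base: i=6, s=6.
Iteration 1: 6 < 349 holds -> i = 6 * 2 + 5 = 17, s = 6 + 17 = 23.
Iteration 2: 17 < 349 holds -> i = 17 * 2 + 5 = 39, s = 23 + 39 = 62.
Iteration 3: 39 < 349 holds -> i = 39 * 2 + 5 = 83, s = 62 + 83 = 145.
Iteration 4: 83 < 349 holds -> i = 83 * 2 + 5 = 171, s = 145 + 171 = 316.
Iteration 5: 171 < 349 holds -> i = 171 * 2 + 5 = 347, s = 316 + 347 = 663.
Iteration 6: 347 < 349 holds -> i = 347 * 2 + 5 = 699, s = 663 + 699 = 1362.
Iteration 7: 699 < 349 fails; recursion stops.
Total rows emitted: 7.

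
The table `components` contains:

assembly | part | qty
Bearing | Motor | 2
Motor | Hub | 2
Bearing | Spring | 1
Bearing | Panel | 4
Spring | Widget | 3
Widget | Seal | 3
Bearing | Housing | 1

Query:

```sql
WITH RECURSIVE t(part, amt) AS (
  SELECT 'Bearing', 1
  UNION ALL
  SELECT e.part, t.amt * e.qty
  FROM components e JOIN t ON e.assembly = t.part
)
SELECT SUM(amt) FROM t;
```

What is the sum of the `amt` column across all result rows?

Base: (Bearing, amt=1).
Iteration 1: components of {Bearing} -> Housing = 1*1 = 1, Motor = 1*2 = 2, Panel = 1*4 = 4, Spring = 1*1 = 1.
Iteration 2: components of {Housing,Motor,Panel,Spring} -> Hub = 2*2 = 4, Widget = 1*3 = 3.
Iteration 3: components of {Hub,Widget} -> Seal = 3*3 = 9.
Iteration 4: no further components; recursion stops.
SUM(amt) = 1 + 2 + 1 + 4 + 1 + 4 + 3 + 9 = 25.

25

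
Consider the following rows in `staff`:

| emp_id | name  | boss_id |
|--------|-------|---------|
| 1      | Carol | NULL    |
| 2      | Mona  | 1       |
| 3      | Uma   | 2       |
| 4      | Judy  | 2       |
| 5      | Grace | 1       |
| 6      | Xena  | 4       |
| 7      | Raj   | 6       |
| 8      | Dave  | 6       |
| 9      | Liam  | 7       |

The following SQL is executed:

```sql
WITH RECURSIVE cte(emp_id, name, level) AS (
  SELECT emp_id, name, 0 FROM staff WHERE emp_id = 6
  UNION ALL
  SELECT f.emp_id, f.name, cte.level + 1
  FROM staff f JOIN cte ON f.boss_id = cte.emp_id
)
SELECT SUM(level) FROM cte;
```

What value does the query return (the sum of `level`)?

4

Base: emp_id=6 (Xena) at level 0.
Iteration 1: rows with boss_id in {6} -> Raj (id 7, level 1), Dave (id 8, level 1).
Iteration 2: rows with boss_id in {7,8} -> Liam (id 9, level 2).
Iteration 3: no rows with boss_id in {9}; recursion stops.
SUM(level) = 0 + 1 + 1 + 2 = 4.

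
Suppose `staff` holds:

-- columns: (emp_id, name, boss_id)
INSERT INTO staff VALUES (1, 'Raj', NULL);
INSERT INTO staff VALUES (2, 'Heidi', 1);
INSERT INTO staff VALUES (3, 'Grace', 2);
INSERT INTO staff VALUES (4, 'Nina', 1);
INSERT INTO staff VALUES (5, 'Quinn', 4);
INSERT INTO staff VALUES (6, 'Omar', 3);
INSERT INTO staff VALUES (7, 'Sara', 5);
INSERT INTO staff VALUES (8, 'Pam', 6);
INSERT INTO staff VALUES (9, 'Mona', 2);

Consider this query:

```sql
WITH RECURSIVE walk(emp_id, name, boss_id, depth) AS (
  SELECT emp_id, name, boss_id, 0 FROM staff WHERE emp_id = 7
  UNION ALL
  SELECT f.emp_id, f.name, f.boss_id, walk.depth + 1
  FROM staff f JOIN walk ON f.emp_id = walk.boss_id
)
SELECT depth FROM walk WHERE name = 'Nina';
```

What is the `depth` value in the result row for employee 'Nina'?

Base: emp_id=7 (Sara), boss_id=5, depth 0.
Iteration 1: join on emp_id=5 -> Quinn (id 5, boss_id=4, depth 1).
Iteration 2: join on emp_id=4 -> Nina (id 4, boss_id=1, depth 2).
Iteration 3: join on emp_id=1 -> Raj (id 1, boss_id=NULL, depth 3).
Iteration 4: boss_id is NULL; no match; recursion stops.

2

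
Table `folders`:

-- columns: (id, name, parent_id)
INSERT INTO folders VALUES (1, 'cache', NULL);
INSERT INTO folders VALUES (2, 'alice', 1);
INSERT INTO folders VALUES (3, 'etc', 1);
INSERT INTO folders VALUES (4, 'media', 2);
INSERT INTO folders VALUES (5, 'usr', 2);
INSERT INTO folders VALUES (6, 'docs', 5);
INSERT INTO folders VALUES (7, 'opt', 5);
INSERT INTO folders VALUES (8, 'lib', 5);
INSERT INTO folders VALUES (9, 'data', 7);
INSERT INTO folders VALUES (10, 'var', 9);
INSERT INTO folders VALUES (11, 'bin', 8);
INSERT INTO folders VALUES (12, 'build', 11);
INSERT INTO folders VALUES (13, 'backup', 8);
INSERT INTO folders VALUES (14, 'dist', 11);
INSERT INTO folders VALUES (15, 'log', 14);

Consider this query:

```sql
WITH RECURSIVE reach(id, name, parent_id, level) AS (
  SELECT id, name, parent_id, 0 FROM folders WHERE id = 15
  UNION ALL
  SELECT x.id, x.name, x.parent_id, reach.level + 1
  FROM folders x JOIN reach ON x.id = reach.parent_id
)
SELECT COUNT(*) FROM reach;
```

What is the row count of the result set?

7

Base: id=15 (log), parent_id=14, level 0.
Iteration 1: join on id=14 -> dist (id 14, parent_id=11, level 1).
Iteration 2: join on id=11 -> bin (id 11, parent_id=8, level 2).
Iteration 3: join on id=8 -> lib (id 8, parent_id=5, level 3).
Iteration 4: join on id=5 -> usr (id 5, parent_id=2, level 4).
Iteration 5: join on id=2 -> alice (id 2, parent_id=1, level 5).
Iteration 6: join on id=1 -> cache (id 1, parent_id=NULL, level 6).
Iteration 7: parent_id is NULL; no match; recursion stops.
Total rows emitted: 7.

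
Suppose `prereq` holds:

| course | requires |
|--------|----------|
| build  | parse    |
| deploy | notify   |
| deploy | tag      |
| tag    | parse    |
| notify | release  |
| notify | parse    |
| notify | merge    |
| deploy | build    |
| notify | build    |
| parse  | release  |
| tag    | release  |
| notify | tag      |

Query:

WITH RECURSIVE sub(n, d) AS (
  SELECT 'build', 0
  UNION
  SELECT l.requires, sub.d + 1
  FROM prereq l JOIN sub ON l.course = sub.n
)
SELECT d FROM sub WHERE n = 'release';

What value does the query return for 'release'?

Base: (build, d=0).
Iteration 1: edges from {build} -> (parse, d=1).
Iteration 2: edges from {parse} -> (release, d=2).
Iteration 3: no outgoing edges from {release}; recursion stops.

2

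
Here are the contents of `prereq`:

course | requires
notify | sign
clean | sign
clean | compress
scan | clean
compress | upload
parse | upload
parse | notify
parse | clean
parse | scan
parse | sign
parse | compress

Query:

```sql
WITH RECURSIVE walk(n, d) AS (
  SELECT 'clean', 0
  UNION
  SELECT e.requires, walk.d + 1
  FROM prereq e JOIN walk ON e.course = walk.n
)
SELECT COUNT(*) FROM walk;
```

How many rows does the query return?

Base: (clean, d=0).
Iteration 1: edges from {clean} -> (compress, d=1), (sign, d=1).
Iteration 2: edges from {compress,sign} -> (upload, d=2).
Iteration 3: no outgoing edges from {upload}; recursion stops.
Total rows emitted: 4.

4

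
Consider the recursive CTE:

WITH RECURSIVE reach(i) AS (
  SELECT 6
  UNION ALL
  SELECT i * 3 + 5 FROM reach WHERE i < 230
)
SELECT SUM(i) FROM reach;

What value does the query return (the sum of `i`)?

Base: i=6.
Iteration 1: 6 < 230 holds -> i = 6 * 3 + 5 = 23.
Iteration 2: 23 < 230 holds -> i = 23 * 3 + 5 = 74.
Iteration 3: 74 < 230 holds -> i = 74 * 3 + 5 = 227.
Iteration 4: 227 < 230 holds -> i = 227 * 3 + 5 = 686.
Iteration 5: 686 < 230 fails; recursion stops.
SUM(i) = 6 + 23 + 74 + 227 + 686 = 1016.

1016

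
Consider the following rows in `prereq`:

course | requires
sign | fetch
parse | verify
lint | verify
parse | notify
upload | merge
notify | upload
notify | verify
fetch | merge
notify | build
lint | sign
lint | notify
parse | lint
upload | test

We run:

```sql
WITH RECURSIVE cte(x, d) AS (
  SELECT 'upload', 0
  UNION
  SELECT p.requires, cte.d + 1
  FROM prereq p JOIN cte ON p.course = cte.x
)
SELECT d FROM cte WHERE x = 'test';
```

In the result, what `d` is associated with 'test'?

Base: (upload, d=0).
Iteration 1: edges from {upload} -> (merge, d=1), (test, d=1).
Iteration 2: no outgoing edges from {merge,test}; recursion stops.

1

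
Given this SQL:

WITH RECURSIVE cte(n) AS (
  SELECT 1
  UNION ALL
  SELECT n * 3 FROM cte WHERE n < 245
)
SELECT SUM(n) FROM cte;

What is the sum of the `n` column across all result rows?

Base: n=1.
Iteration 1: 1 < 245 holds -> n = 1 * 3 = 3.
Iteration 2: 3 < 245 holds -> n = 3 * 3 = 9.
Iteration 3: 9 < 245 holds -> n = 9 * 3 = 27.
Iteration 4: 27 < 245 holds -> n = 27 * 3 = 81.
Iteration 5: 81 < 245 holds -> n = 81 * 3 = 243.
Iteration 6: 243 < 245 holds -> n = 243 * 3 = 729.
Iteration 7: 729 < 245 fails; recursion stops.
SUM(n) = 1 + 3 + 9 + 27 + 81 + 243 + 729 = 1093.

1093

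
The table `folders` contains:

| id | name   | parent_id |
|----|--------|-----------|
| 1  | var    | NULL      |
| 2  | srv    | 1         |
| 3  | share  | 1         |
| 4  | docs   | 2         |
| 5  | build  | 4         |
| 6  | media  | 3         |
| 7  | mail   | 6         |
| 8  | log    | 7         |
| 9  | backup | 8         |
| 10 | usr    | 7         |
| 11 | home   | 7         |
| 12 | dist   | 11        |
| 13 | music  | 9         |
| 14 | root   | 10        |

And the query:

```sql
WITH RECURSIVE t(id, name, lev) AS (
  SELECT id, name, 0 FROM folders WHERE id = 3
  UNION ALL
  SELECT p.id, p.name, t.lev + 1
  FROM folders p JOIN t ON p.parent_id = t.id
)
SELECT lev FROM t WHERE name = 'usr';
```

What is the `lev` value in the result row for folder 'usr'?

Base: id=3 (share) at lev 0.
Iteration 1: rows with parent_id in {3} -> media (id 6, lev 1).
Iteration 2: rows with parent_id in {6} -> mail (id 7, lev 2).
Iteration 3: rows with parent_id in {7} -> log (id 8, lev 3), usr (id 10, lev 3), home (id 11, lev 3).
Iteration 4: rows with parent_id in {8,10,11} -> backup (id 9, lev 4), dist (id 12, lev 4), root (id 14, lev 4).
Iteration 5: rows with parent_id in {9,12,14} -> music (id 13, lev 5).
Iteration 6: no rows with parent_id in {13}; recursion stops.

3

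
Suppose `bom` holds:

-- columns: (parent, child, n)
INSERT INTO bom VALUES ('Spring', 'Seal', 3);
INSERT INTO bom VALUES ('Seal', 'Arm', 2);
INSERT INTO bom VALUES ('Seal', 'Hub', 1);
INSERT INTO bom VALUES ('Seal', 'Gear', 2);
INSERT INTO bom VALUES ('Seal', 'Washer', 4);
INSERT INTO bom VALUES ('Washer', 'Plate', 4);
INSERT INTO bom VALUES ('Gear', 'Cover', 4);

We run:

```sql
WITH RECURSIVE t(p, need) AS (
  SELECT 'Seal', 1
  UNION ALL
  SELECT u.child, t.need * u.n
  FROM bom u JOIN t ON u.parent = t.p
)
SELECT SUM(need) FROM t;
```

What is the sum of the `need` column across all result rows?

34

Base: (Seal, need=1).
Iteration 1: components of {Seal} -> Arm = 1*2 = 2, Gear = 1*2 = 2, Hub = 1*1 = 1, Washer = 1*4 = 4.
Iteration 2: components of {Arm,Gear,Hub,Washer} -> Cover = 2*4 = 8, Plate = 4*4 = 16.
Iteration 3: no further components; recursion stops.
SUM(need) = 1 + 2 + 1 + 2 + 4 + 8 + 16 = 34.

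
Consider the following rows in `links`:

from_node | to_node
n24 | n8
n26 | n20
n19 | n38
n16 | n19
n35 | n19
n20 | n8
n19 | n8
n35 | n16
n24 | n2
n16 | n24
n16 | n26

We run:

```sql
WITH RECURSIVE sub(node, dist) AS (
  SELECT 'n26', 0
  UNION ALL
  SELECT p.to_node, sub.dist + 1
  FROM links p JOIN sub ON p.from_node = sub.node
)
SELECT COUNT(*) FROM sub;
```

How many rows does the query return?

3

Base: (n26, dist=0).
Iteration 1: edges from {n26} -> (n20, dist=1).
Iteration 2: edges from {n20} -> (n8, dist=2).
Iteration 3: no outgoing edges from {n8}; recursion stops.
Total rows emitted: 3.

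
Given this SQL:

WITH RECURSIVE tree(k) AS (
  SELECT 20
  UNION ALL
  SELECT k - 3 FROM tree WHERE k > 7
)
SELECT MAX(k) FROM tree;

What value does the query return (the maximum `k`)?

20

Base: k=20.
Iteration 1: 20 > 7 holds -> k = 20 - 3 = 17.
Iteration 2: 17 > 7 holds -> k = 17 - 3 = 14.
Iteration 3: 14 > 7 holds -> k = 14 - 3 = 11.
Iteration 4: 11 > 7 holds -> k = 11 - 3 = 8.
Iteration 5: 8 > 7 holds -> k = 8 - 3 = 5.
Iteration 6: 5 > 7 fails; recursion stops.
k values: 20, 17, 14, 11, 8, 5; the maximum is 20.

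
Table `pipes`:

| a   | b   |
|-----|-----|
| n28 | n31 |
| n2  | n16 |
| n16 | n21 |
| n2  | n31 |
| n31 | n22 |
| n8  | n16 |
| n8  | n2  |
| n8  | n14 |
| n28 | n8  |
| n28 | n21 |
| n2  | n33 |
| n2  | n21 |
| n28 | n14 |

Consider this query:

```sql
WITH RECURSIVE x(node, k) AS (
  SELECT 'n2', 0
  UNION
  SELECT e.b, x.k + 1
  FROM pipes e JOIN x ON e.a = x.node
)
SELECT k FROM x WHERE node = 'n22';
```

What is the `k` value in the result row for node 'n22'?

Base: (n2, k=0).
Iteration 1: edges from {n2} -> (n16, k=1), (n21, k=1), (n31, k=1), (n33, k=1).
Iteration 2: edges from {n16,n21,n31,n33} -> (n21, k=2), (n22, k=2).
Iteration 3: no outgoing edges from {n21,n22}; recursion stops.

2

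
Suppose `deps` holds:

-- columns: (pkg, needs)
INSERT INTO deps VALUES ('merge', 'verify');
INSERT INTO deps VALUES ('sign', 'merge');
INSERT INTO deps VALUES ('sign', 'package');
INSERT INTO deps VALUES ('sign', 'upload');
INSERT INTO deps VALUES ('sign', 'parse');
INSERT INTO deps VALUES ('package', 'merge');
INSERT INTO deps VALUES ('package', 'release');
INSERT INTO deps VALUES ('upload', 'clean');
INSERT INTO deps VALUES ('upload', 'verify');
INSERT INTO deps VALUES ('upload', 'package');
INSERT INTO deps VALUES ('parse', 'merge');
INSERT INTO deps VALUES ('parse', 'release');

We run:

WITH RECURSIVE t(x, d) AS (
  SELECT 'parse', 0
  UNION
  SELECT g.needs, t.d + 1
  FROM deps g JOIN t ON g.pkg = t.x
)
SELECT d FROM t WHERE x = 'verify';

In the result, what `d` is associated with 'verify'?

Base: (parse, d=0).
Iteration 1: edges from {parse} -> (merge, d=1), (release, d=1).
Iteration 2: edges from {merge,release} -> (verify, d=2).
Iteration 3: no outgoing edges from {verify}; recursion stops.

2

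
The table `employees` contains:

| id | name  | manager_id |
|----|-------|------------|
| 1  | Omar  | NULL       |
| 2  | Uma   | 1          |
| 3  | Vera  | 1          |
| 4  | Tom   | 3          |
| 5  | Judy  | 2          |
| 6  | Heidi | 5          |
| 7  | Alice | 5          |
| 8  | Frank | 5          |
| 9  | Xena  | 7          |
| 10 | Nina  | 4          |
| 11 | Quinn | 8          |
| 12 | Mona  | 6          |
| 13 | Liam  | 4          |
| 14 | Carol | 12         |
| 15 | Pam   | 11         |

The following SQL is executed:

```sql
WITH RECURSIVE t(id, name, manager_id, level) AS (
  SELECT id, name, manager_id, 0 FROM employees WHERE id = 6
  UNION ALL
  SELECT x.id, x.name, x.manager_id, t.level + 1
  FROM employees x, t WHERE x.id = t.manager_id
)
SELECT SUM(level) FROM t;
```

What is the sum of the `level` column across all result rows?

6

Base: id=6 (Heidi), manager_id=5, level 0.
Iteration 1: join on id=5 -> Judy (id 5, manager_id=2, level 1).
Iteration 2: join on id=2 -> Uma (id 2, manager_id=1, level 2).
Iteration 3: join on id=1 -> Omar (id 1, manager_id=NULL, level 3).
Iteration 4: manager_id is NULL; no match; recursion stops.
SUM(level) = 0 + 1 + 2 + 3 = 6.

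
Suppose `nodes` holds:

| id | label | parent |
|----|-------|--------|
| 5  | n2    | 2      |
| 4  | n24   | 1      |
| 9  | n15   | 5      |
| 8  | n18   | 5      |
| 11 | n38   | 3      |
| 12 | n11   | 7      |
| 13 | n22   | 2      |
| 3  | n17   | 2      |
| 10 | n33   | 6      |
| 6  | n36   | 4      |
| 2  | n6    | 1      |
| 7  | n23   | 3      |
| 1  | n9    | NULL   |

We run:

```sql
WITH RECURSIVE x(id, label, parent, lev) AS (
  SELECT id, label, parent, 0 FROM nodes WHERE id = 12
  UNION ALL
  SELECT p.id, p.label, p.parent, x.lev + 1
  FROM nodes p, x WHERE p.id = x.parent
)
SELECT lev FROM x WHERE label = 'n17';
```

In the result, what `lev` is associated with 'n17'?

2

Base: id=12 (n11), parent=7, lev 0.
Iteration 1: join on id=7 -> n23 (id 7, parent=3, lev 1).
Iteration 2: join on id=3 -> n17 (id 3, parent=2, lev 2).
Iteration 3: join on id=2 -> n6 (id 2, parent=1, lev 3).
Iteration 4: join on id=1 -> n9 (id 1, parent=NULL, lev 4).
Iteration 5: parent is NULL; no match; recursion stops.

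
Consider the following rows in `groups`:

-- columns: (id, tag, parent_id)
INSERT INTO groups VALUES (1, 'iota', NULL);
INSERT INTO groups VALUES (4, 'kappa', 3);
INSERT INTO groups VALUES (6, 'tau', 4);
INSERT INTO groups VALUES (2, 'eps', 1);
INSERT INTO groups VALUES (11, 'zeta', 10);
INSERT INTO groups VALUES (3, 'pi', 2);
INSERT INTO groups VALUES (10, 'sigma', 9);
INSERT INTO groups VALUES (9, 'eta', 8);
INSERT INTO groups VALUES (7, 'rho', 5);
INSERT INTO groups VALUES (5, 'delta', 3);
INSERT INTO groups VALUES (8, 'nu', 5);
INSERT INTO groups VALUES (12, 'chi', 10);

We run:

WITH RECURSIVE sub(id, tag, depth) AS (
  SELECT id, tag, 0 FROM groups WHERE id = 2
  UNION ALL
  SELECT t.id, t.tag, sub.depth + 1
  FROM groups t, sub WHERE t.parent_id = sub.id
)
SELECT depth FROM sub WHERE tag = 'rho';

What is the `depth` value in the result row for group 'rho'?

3

Base: id=2 (eps) at depth 0.
Iteration 1: rows with parent_id in {2} -> pi (id 3, depth 1).
Iteration 2: rows with parent_id in {3} -> kappa (id 4, depth 2), delta (id 5, depth 2).
Iteration 3: rows with parent_id in {4,5} -> tau (id 6, depth 3), rho (id 7, depth 3), nu (id 8, depth 3).
Iteration 4: rows with parent_id in {6,7,8} -> eta (id 9, depth 4).
Iteration 5: rows with parent_id in {9} -> sigma (id 10, depth 5).
Iteration 6: rows with parent_id in {10} -> zeta (id 11, depth 6), chi (id 12, depth 6).
Iteration 7: no rows with parent_id in {11,12}; recursion stops.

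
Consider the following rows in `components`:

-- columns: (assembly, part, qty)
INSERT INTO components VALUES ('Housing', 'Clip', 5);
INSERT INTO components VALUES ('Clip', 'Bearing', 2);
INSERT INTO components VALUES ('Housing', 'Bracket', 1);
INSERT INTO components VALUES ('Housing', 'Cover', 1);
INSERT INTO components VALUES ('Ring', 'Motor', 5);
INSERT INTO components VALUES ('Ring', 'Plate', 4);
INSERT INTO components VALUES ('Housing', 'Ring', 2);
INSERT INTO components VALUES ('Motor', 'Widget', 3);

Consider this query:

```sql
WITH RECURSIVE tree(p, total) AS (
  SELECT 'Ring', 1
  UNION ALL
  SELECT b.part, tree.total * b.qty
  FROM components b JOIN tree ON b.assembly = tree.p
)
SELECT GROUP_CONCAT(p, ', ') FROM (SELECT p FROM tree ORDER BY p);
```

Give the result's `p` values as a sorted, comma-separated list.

Base: (Ring, total=1).
Iteration 1: components of {Ring} -> Motor = 1*5 = 5, Plate = 1*4 = 4.
Iteration 2: components of {Motor,Plate} -> Widget = 5*3 = 15.
Iteration 3: no further components; recursion stops.

Motor, Plate, Ring, Widget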